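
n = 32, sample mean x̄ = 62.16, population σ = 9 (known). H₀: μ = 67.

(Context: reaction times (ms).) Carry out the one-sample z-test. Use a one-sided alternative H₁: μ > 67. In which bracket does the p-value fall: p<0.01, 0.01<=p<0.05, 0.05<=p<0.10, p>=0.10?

SE = σ/√n = 9/√32 = 1.5910
z = (x̄−μ₀)/SE = (62.16−67)/1.5910 = -3.0421
p-value (one-sided, H₁ greater) = 0.99883
→ bracket: p>=0.10

p-value bracket: p>=0.10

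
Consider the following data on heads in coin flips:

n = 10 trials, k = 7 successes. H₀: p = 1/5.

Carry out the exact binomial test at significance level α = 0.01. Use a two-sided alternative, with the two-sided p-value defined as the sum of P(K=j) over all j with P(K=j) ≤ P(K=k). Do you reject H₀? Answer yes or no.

Exact binomial: n=10, k=7, p₀=1/5=0.2000
P(X=j) = C(n,j)·p₀^j·(1−p₀)^(n−j); p = Σ P(X=j) over j with P(X=j) ≤ P(X=7)
p-value (two-sided) = 0.00086
At α=0.01: p < α → reject H₀

reject H₀: yes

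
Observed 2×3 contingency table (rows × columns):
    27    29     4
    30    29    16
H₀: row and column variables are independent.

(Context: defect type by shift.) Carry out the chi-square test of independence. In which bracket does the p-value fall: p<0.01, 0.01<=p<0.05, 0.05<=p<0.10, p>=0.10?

p-value bracket: 0.05<=p<0.10

Row totals [60, 75], col totals [57, 58, 20], n=135
χ² = (27−25.33)²/25.33 + (29−25.78)²/25.78 + (4−8.89)²/8.89 + (30−31.67)²/31.67 + (29−32.22)²/32.22 + (16−11.11)²/11.11 = 5.7624
df = 2
p-value (upper-tail) = 0.05607
→ bracket: 0.05<=p<0.10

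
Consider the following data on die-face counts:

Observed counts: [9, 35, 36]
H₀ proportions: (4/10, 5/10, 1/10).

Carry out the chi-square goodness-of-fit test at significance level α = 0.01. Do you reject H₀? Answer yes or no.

reject H₀: yes

n = 80; E_i = n·p_i = [32.00, 40.00, 8.00]
χ² = (9−32.00)²/32.00 + (35−40.00)²/40.00 + (36−8.00)²/8.00 = 115.1562
df = 2
p-value (upper-tail) = 0.00000
At α=0.01: p < α → reject H₀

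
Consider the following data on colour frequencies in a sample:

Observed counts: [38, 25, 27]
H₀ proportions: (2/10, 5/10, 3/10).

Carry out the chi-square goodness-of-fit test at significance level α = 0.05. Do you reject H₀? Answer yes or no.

reject H₀: yes

n = 90; E_i = n·p_i = [18.00, 45.00, 27.00]
χ² = (38−18.00)²/18.00 + (25−45.00)²/45.00 + (27−27.00)²/27.00 = 31.1111
df = 2
p-value (upper-tail) = 0.00000
At α=0.05: p < α → reject H₀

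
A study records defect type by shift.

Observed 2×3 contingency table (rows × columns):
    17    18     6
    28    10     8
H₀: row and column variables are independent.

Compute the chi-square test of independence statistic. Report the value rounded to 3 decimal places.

test statistic = 4.989

Row totals [41, 46], col totals [45, 28, 14], n=87
χ² = (17−21.21)²/21.21 + (18−13.20)²/13.20 + (6−6.60)²/6.60 + (28−23.79)²/23.79 + (10−14.80)²/14.80 + (8−7.40)²/7.40 = 4.9894
df = 2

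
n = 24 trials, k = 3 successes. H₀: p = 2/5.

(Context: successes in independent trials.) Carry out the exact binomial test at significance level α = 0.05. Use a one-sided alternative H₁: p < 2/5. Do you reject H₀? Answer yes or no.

reject H₀: yes

Exact binomial: n=24, k=3, p₀=2/5=0.4000
P(X≤3) from Σ C(n,i)·p₀^i·(1−p₀)^(n−i)
p-value (one-sided, H₁ less) = 0.00350
At α=0.05: p < α → reject H₀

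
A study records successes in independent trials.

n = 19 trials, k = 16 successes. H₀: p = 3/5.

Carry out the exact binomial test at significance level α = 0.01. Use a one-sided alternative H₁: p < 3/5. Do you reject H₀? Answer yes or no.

Exact binomial: n=19, k=16, p₀=3/5=0.6000
P(X≤16) from Σ C(n,i)·p₀^i·(1−p₀)^(n−i)
p-value (one-sided, H₁ less) = 0.99454
At α=0.01: p ≥ α → fail to reject H₀

reject H₀: no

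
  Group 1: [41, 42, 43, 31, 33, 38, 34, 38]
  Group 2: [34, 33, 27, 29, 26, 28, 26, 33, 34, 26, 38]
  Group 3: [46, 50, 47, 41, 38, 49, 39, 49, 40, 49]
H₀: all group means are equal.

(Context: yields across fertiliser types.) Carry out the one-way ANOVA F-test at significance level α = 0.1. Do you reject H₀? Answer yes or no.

reject H₀: yes

Group means [37.50, 30.36, 44.80], grand mean 37.310
SSB = Σnᵢ(x̄ᵢ−x̄)² = 1092.061; SSW = ΣΣ(x−x̄ᵢ)² = 516.145
MSB = 1092.061/2 = 546.0307; MSW = 516.145/26 = 19.8517
F = MSB/MSW = 27.5054
df = (2, 26)
p-value (upper-tail) = 0.00000
At α=0.1: p < α → reject H₀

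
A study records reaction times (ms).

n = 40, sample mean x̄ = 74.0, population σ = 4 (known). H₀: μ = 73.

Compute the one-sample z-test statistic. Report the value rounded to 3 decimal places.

test statistic = 1.581

SE = σ/√n = 4/√40 = 0.6325
z = (x̄−μ₀)/SE = (74.0−73)/0.6325 = 1.5811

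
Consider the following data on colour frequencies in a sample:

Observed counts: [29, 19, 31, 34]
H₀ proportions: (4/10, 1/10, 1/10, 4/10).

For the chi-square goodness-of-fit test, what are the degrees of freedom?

df = k − 1 = 4 − 1 = 3

degrees of freedom = 3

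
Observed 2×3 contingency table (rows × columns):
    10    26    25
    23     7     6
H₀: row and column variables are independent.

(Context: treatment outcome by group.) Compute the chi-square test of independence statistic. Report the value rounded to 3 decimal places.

test statistic = 22.775

Row totals [61, 36], col totals [33, 33, 31], n=97
χ² = (10−20.75)²/20.75 + (26−20.75)²/20.75 + (25−19.49)²/19.49 + (23−12.25)²/12.25 + (7−12.25)²/12.25 + (6−11.51)²/11.51 = 22.7753
df = 2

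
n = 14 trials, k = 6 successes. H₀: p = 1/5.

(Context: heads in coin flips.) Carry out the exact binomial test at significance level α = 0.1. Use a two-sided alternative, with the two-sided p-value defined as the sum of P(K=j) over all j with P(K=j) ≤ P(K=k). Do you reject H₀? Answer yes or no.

Exact binomial: n=14, k=6, p₀=1/5=0.2000
P(X=j) = C(n,j)·p₀^j·(1−p₀)^(n−j); p = Σ P(X=j) over j with P(X=j) ≤ P(X=6)
p-value (two-sided) = 0.04385
At α=0.1: p < α → reject H₀

reject H₀: yes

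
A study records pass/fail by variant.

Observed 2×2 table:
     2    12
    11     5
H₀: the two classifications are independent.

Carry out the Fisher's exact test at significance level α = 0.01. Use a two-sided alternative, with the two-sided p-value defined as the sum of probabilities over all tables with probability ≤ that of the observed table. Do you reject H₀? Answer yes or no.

Margins: r₁=14, r₂=16, c₁=13, c₂=17, n=30
p_obs = C(14,2)·C(16,11)/C(30,13); sum pmf over tables with pmf ≤ p_obs
p-value (two-sided) = 0.00391
At α=0.01: p < α → reject H₀

reject H₀: yes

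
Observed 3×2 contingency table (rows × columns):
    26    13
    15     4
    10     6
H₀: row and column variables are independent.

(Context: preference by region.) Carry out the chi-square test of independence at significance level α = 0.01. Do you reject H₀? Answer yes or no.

Row totals [39, 19, 16], col totals [51, 23], n=74
χ² = (26−26.88)²/26.88 + (13−12.12)²/12.12 + (15−13.09)²/13.09 + (4−5.91)²/5.91 + (10−11.03)²/11.03 + (6−4.97)²/4.97 = 1.2922
df = 2
p-value (upper-tail) = 0.52410
At α=0.01: p ≥ α → fail to reject H₀

reject H₀: no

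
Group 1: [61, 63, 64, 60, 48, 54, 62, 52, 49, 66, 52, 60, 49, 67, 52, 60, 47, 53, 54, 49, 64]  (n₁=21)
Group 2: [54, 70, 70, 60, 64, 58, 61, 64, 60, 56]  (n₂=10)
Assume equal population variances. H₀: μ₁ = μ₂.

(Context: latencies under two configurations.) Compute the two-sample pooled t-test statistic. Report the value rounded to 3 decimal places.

test statistic = -2.188

x̄₁=56.476, s₁=6.555, n₁=21
x̄₂=61.700, s₂=5.376, n₂=10
s_p² = [20·6.555² + 9·5.376²]/29 = 38.5979
SE = √(s_p²·(1/21+1/10)) = 2.3870
t = (56.476−61.700)/2.3870 = -2.1884
df = 29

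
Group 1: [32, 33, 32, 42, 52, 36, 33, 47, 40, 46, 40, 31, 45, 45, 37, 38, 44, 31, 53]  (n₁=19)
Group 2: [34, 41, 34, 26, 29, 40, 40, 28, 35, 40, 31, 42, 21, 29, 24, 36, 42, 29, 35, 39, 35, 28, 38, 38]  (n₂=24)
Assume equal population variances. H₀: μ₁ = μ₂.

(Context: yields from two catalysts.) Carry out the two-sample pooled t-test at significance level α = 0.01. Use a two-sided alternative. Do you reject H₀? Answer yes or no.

reject H₀: yes

x̄₁=39.842, s₁=7.010, n₁=19
x̄₂=33.917, s₂=6.036, n₂=24
s_p² = [18·7.010² + 23·6.036²]/41 = 42.0088
SE = √(s_p²·(1/19+1/24)) = 1.9903
t = (39.842−33.917)/1.9903 = 2.9771
df = 41
p-value (two-sided) = 0.00487
At α=0.01: p < α → reject H₀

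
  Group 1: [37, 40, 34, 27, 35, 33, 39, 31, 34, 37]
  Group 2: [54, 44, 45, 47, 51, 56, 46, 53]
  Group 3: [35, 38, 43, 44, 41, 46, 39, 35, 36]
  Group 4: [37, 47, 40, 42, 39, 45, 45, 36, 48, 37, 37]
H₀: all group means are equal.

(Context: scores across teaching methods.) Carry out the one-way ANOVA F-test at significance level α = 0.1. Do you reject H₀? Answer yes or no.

reject H₀: yes

Group means [34.70, 49.50, 39.67, 41.18], grand mean 40.868
SSB = Σnᵢ(x̄ᵢ−x̄)² = 990.606; SSW = ΣΣ(x−x̄ᵢ)² = 607.736
MSB = 990.606/3 = 330.2019; MSW = 607.736/34 = 17.8746
F = MSB/MSW = 18.4732
df = (3, 34)
p-value (upper-tail) = 0.00000
At α=0.1: p < α → reject H₀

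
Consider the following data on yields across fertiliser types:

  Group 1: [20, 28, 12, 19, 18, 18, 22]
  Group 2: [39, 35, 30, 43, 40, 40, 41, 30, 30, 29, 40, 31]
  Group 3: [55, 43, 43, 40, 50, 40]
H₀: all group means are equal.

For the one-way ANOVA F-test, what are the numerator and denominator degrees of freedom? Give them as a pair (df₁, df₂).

k = 3 groups, N = 25 total
df = (k−1, N−k) = (3−1, 25−3) = (2, 22)

degrees of freedom = [2, 22]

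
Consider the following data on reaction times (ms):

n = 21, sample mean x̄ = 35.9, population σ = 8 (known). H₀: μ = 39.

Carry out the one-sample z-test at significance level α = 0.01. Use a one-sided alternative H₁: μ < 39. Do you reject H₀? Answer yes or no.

SE = σ/√n = 8/√21 = 1.7457
z = (x̄−μ₀)/SE = (35.9−39)/1.7457 = -1.7757
p-value (one-sided, H₁ less) = 0.03789
At α=0.01: p ≥ α → fail to reject H₀

reject H₀: no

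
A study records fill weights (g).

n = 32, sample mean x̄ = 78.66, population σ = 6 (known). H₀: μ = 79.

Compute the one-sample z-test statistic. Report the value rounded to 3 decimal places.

test statistic = -0.321

SE = σ/√n = 6/√32 = 1.0607
z = (x̄−μ₀)/SE = (78.66−79)/1.0607 = -0.3206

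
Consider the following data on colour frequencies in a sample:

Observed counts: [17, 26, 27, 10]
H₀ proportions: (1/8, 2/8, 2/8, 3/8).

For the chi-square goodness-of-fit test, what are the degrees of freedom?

degrees of freedom = 3

df = k − 1 = 4 − 1 = 3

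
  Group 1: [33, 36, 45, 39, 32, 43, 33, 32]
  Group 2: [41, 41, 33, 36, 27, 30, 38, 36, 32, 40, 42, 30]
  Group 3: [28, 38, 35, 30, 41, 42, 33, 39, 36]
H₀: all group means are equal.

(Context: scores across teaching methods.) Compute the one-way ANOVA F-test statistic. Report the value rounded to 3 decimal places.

Group means [36.62, 35.50, 35.78], grand mean 35.897
SSB = Σnᵢ(x̄ᵢ−x̄)² = 6.259; SSW = ΣΣ(x−x̄ᵢ)² = 650.431
MSB = 6.259/2 = 3.1295; MSW = 650.431/26 = 25.0166
F = MSB/MSW = 0.1251
df = (2, 26)

test statistic = 0.125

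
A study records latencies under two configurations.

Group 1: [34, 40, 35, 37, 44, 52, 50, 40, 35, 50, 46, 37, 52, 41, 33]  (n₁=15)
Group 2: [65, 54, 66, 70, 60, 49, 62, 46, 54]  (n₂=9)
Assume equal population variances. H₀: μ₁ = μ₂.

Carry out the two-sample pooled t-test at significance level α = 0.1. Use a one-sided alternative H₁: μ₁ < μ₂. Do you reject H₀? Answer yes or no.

x̄₁=41.733, s₁=6.808, n₁=15
x̄₂=58.444, s₂=8.156, n₂=9
s_p² = [14·6.808² + 8·8.156²]/22 = 53.6889
SE = √(s_p²·(1/15+1/9)) = 3.0894
t = (41.733−58.444)/3.0894 = -5.4091
df = 22
p-value (one-sided, H₁ less) = 0.00001
At α=0.1: p < α → reject H₀

reject H₀: yes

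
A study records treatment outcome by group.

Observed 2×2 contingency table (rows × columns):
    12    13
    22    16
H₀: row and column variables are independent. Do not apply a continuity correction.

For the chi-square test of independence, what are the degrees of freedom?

df = (r−1)(c−1) = (2−1)·(2−1) = 1

degrees of freedom = 1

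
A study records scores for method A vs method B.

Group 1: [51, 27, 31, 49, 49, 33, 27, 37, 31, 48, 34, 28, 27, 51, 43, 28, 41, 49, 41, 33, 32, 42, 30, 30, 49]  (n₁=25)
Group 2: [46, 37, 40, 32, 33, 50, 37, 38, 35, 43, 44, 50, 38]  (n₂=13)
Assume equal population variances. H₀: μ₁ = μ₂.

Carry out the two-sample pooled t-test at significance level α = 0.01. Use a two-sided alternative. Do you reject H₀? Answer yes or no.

x̄₁=37.640, s₁=8.826, n₁=25
x̄₂=40.231, s₂=5.946, n₂=13
s_p² = [24·8.826² + 12·5.946²]/36 = 63.7241
SE = √(s_p²·(1/25+1/13)) = 2.7296
t = (37.640−40.231)/2.7296 = -0.9491
df = 36
p-value (two-sided) = 0.34888
At α=0.01: p ≥ α → fail to reject H₀

reject H₀: no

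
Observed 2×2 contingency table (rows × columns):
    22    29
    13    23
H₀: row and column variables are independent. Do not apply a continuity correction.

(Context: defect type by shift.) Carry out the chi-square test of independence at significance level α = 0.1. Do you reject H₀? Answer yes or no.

Row totals [51, 36], col totals [35, 52], n=87
χ² = (22−20.52)²/20.52 + (29−30.48)²/30.48 + (13−14.48)²/14.48 + (23−21.52)²/21.52 = 0.4333
df = 1
p-value (upper-tail) = 0.51039
At α=0.1: p ≥ α → fail to reject H₀

reject H₀: no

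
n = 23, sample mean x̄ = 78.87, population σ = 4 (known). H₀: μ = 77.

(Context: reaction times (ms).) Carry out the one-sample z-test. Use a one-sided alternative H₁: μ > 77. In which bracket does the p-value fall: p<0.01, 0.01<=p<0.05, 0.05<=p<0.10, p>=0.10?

SE = σ/√n = 4/√23 = 0.8341
z = (x̄−μ₀)/SE = (78.87−77)/0.8341 = 2.2421
p-value (one-sided, H₁ greater) = 0.01248
→ bracket: 0.01<=p<0.05

p-value bracket: 0.01<=p<0.05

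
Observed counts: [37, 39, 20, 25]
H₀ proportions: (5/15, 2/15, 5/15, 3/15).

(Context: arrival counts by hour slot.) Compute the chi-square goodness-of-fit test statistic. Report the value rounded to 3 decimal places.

n = 121; E_i = n·p_i = [40.33, 16.13, 40.33, 24.20]
χ² = (37−40.33)²/40.33 + (39−16.13)²/16.13 + (20−40.33)²/40.33 + (25−24.20)²/24.20 = 42.9628
df = 3

test statistic = 42.963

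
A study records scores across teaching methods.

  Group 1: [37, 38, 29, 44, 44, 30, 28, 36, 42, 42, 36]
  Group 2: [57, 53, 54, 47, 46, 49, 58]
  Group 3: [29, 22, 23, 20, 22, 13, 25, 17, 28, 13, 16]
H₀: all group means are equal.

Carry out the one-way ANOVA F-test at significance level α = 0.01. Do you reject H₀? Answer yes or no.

Group means [36.91, 52.00, 20.73], grand mean 34.414
SSB = Σnᵢ(x̄ᵢ−x̄)² = 4293.944; SSW = ΣΣ(x−x̄ᵢ)² = 785.091
MSB = 4293.944/2 = 2146.9718; MSW = 785.091/26 = 30.1958
F = MSB/MSW = 71.1017
df = (2, 26)
p-value (upper-tail) = 0.00000
At α=0.01: p < α → reject H₀

reject H₀: yes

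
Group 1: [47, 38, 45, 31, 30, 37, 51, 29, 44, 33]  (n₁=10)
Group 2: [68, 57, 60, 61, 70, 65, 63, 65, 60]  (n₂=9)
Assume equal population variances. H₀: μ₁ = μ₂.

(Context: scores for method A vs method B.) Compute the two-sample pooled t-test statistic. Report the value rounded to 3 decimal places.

x̄₁=38.500, s₁=7.835, n₁=10
x̄₂=63.222, s₂=4.177, n₂=9
s_p² = [9·7.835² + 8·4.177²]/17 = 40.7092
SE = √(s_p²·(1/10+1/9)) = 2.9316
t = (38.500−63.222)/2.9316 = -8.4331
df = 17

test statistic = -8.433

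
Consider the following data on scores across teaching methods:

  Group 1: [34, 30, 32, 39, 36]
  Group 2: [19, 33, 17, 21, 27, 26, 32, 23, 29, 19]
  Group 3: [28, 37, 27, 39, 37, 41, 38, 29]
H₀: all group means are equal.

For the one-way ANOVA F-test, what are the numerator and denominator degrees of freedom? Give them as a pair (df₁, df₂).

degrees of freedom = [2, 20]

k = 3 groups, N = 23 total
df = (k−1, N−k) = (3−1, 23−3) = (2, 20)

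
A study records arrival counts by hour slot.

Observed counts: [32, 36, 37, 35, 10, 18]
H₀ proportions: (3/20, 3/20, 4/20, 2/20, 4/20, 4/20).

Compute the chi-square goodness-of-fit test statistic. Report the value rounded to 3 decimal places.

n = 168; E_i = n·p_i = [25.20, 25.20, 33.60, 16.80, 33.60, 33.60]
χ² = (32−25.20)²/25.20 + (36−25.20)²/25.20 + (37−33.60)²/33.60 + (35−16.80)²/16.80 + (10−33.60)²/33.60 + (18−33.60)²/33.60 = 50.3433
df = 5

test statistic = 50.343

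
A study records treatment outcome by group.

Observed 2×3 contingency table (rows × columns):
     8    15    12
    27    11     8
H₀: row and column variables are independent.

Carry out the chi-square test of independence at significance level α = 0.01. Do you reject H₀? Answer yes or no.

reject H₀: yes

Row totals [35, 46], col totals [35, 26, 20], n=81
χ² = (8−15.12)²/15.12 + (15−11.23)²/11.23 + (12−8.64)²/8.64 + (27−19.88)²/19.88 + (11−14.77)²/14.77 + (8−11.36)²/11.36 = 10.4282
df = 2
p-value (upper-tail) = 0.00544
At α=0.01: p < α → reject H₀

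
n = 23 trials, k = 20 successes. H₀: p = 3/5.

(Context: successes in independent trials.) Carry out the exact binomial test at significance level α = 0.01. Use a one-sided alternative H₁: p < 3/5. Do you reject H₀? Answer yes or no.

Exact binomial: n=23, k=20, p₀=3/5=0.6000
P(X≤20) from Σ C(n,i)·p₀^i·(1−p₀)^(n−i)
p-value (one-sided, H₁ less) = 0.99898
At α=0.01: p ≥ α → fail to reject H₀

reject H₀: no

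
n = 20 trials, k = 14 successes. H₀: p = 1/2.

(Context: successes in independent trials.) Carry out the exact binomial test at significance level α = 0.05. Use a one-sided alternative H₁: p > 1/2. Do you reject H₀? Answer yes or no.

Exact binomial: n=20, k=14, p₀=1/2=0.5000
P(X≥14) from Σ C(n,i)·p₀^i·(1−p₀)^(n−i)
p-value (one-sided, H₁ greater) = 0.05766
At α=0.05: p ≥ α → fail to reject H₀

reject H₀: no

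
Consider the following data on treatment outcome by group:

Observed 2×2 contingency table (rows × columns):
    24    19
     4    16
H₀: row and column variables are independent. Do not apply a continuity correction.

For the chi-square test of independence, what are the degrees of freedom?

df = (r−1)(c−1) = (2−1)·(2−1) = 1

degrees of freedom = 1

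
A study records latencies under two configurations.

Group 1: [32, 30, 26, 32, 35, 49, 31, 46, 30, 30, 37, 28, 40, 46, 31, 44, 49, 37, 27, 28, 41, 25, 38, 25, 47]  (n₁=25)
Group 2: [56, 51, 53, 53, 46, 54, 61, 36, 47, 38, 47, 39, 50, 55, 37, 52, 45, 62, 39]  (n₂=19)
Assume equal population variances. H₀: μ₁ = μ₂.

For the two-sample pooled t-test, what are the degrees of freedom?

df = n₁ + n₂ − 2 = 25 + 19 − 2 = 42

degrees of freedom = 42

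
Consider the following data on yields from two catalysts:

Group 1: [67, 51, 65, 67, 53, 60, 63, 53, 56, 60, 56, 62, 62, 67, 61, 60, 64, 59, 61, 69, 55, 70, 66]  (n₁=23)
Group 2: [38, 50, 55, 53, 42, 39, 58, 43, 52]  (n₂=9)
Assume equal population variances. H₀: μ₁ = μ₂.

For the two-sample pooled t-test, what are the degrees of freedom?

degrees of freedom = 30

df = n₁ + n₂ − 2 = 23 + 9 − 2 = 30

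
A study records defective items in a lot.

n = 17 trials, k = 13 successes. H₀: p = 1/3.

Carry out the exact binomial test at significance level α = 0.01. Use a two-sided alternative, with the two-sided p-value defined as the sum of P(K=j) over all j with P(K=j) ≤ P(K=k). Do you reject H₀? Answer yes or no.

reject H₀: yes

Exact binomial: n=17, k=13, p₀=1/3=0.3333
P(X=j) = C(n,j)·p₀^j·(1−p₀)^(n−j); p = Σ P(X=j) over j with P(X=j) ≤ P(X=13)
p-value (two-sided) = 0.00034
At α=0.01: p < α → reject H₀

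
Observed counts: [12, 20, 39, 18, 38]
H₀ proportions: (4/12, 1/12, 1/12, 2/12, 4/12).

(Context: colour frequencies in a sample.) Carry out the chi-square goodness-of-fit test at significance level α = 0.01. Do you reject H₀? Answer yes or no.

reject H₀: yes

n = 127; E_i = n·p_i = [42.33, 10.58, 10.58, 21.17, 42.33]
χ² = (12−42.33)²/42.33 + (20−10.58)²/10.58 + (39−10.58)²/10.58 + (18−21.17)²/21.17 + (38−42.33)²/42.33 = 107.3307
df = 4
p-value (upper-tail) = 0.00000
At α=0.01: p < α → reject H₀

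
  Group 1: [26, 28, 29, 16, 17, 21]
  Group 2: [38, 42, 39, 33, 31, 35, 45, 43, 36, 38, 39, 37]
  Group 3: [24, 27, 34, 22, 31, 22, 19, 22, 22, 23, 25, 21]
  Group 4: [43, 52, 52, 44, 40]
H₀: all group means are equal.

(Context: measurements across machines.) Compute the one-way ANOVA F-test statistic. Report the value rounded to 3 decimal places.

test statistic = 40.963

Group means [22.83, 38.00, 24.33, 46.20], grand mean 31.886
SSB = Σnᵢ(x̄ᵢ−x̄)² = 2649.243; SSW = ΣΣ(x−x̄ᵢ)² = 668.300
MSB = 2649.243/3 = 883.0810; MSW = 668.300/31 = 21.5581
F = MSB/MSW = 40.9629
df = (3, 31)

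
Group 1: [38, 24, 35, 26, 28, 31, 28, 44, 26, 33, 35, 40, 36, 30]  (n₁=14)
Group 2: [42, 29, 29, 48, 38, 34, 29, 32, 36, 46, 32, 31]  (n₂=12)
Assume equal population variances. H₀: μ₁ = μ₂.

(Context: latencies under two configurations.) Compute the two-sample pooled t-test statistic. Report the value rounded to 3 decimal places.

test statistic = -1.249

x̄₁=32.429, s₁=5.880, n₁=14
x̄₂=35.500, s₂=6.667, n₂=12
s_p² = [13·5.880² + 11·6.667²]/24 = 39.1012
SE = √(s_p²·(1/14+1/12)) = 2.4600
t = (32.429−35.500)/2.4600 = -1.2486
df = 24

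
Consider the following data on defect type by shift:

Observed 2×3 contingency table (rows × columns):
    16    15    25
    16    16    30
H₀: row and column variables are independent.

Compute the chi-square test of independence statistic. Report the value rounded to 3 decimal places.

test statistic = 0.182

Row totals [56, 62], col totals [32, 31, 55], n=118
χ² = (16−15.19)²/15.19 + (15−14.71)²/14.71 + (25−26.10)²/26.10 + (16−16.81)²/16.81 + (16−16.29)²/16.29 + (30−28.90)²/28.90 = 0.1822
df = 2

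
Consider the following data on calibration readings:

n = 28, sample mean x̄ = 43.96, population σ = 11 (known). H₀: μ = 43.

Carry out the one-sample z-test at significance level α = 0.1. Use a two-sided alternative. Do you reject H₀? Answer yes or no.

reject H₀: no

SE = σ/√n = 11/√28 = 2.0788
z = (x̄−μ₀)/SE = (43.96−43)/2.0788 = 0.4618
p-value (two-sided) = 0.64422
At α=0.1: p ≥ α → fail to reject H₀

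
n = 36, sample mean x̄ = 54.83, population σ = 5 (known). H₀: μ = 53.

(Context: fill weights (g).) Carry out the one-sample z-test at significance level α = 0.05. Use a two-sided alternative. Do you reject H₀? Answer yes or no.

reject H₀: yes

SE = σ/√n = 5/√36 = 0.8333
z = (x̄−μ₀)/SE = (54.83−53)/0.8333 = 2.1960
p-value (two-sided) = 0.02809
At α=0.05: p < α → reject H₀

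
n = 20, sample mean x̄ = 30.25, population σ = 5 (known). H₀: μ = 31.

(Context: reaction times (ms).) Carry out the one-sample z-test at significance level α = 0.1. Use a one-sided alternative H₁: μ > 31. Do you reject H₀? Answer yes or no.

reject H₀: no

SE = σ/√n = 5/√20 = 1.1180
z = (x̄−μ₀)/SE = (30.25−31)/1.1180 = -0.6708
p-value (one-sided, H₁ greater) = 0.74883
At α=0.1: p ≥ α → fail to reject H₀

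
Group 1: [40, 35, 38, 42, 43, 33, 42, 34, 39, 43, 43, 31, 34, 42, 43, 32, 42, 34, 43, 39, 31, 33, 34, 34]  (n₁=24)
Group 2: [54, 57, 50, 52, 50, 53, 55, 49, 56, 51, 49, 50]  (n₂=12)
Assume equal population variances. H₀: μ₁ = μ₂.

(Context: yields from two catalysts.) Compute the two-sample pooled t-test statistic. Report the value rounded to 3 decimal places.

test statistic = -10.188

x̄₁=37.667, s₁=4.498, n₁=24
x̄₂=52.167, s₂=2.791, n₂=12
s_p² = [23·4.498² + 11·2.791²]/34 = 16.2059
SE = √(s_p²·(1/24+1/12)) = 1.4233
t = (37.667−52.167)/1.4233 = -10.1877
df = 34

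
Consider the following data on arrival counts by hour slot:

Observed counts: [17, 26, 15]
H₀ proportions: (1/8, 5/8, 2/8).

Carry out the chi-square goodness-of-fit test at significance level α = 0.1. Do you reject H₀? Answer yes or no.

n = 58; E_i = n·p_i = [7.25, 36.25, 14.50]
χ² = (17−7.25)²/7.25 + (26−36.25)²/36.25 + (15−14.50)²/14.50 = 16.0276
df = 2
p-value (upper-tail) = 0.00033
At α=0.1: p < α → reject H₀

reject H₀: yes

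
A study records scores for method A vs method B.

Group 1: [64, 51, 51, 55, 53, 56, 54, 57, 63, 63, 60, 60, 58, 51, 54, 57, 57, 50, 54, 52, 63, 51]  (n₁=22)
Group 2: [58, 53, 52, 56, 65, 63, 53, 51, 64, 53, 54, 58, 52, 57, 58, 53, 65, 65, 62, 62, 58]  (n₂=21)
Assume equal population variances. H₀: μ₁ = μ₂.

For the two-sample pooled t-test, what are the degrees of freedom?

degrees of freedom = 41

df = n₁ + n₂ − 2 = 22 + 21 − 2 = 41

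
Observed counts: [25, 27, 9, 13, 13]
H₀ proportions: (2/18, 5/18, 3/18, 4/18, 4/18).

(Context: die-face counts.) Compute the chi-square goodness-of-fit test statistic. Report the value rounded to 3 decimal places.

test statistic = 30.890

n = 87; E_i = n·p_i = [9.67, 24.17, 14.50, 19.33, 19.33]
χ² = (25−9.67)²/9.67 + (27−24.17)²/24.17 + (9−14.50)²/14.50 + (13−19.33)²/19.33 + (13−19.33)²/19.33 = 30.8897
df = 4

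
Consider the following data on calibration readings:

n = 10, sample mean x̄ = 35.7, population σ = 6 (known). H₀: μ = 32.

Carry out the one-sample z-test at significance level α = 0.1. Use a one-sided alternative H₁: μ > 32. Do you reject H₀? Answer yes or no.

reject H₀: yes

SE = σ/√n = 6/√10 = 1.8974
z = (x̄−μ₀)/SE = (35.7−32)/1.8974 = 1.9501
p-value (one-sided, H₁ greater) = 0.02558
At α=0.1: p < α → reject H₀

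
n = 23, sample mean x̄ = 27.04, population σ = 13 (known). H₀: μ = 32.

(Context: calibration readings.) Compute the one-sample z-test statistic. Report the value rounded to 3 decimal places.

test statistic = -1.830

SE = σ/√n = 13/√23 = 2.7107
z = (x̄−μ₀)/SE = (27.04−32)/2.7107 = -1.8298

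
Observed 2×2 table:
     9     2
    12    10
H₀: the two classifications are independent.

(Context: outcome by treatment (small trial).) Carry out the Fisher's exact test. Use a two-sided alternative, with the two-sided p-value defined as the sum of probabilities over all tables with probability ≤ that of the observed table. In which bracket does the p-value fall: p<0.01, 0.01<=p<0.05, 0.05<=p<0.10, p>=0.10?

Margins: r₁=11, r₂=22, c₁=21, c₂=12, n=33
p_obs = C(11,9)·C(22,12)/C(33,21); sum pmf over tables with pmf ≤ p_obs
p-value (two-sided) = 0.24922
→ bracket: p>=0.10

p-value bracket: p>=0.10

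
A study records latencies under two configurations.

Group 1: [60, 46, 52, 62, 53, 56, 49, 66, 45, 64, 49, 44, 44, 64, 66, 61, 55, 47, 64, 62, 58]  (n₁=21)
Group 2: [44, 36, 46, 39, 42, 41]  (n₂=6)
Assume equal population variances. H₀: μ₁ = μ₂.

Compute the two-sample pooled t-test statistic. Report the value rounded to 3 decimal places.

x̄₁=55.571, s₁=7.808, n₁=21
x̄₂=41.333, s₂=3.559, n₂=6
s_p² = [20·7.808² + 5·3.559²]/25 = 51.2990
SE = √(s_p²·(1/21+1/6)) = 3.3155
t = (55.571−41.333)/3.3155 = 4.2944
df = 25

test statistic = 4.294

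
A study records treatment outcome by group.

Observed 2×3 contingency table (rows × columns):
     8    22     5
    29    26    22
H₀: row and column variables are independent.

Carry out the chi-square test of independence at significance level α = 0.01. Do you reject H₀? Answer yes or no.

Row totals [35, 77], col totals [37, 48, 27], n=112
χ² = (8−11.56)²/11.56 + (22−15.00)²/15.00 + (5−8.44)²/8.44 + (29−25.44)²/25.44 + (26−33.00)²/33.00 + (22−18.56)²/18.56 = 8.3851
df = 2
p-value (upper-tail) = 0.01511
At α=0.01: p ≥ α → fail to reject H₀

reject H₀: no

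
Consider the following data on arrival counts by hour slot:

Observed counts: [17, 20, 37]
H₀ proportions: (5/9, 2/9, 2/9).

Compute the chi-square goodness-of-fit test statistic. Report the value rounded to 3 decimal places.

n = 74; E_i = n·p_i = [41.11, 16.44, 16.44]
χ² = (17−41.11)²/41.11 + (20−16.44)²/16.44 + (37−16.44)²/16.44 = 40.6041
df = 2

test statistic = 40.604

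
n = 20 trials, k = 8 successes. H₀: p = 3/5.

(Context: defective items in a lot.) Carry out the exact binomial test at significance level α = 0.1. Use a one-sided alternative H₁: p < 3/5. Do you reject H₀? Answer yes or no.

Exact binomial: n=20, k=8, p₀=3/5=0.6000
P(X≤8) from Σ C(n,i)·p₀^i·(1−p₀)^(n−i)
p-value (one-sided, H₁ less) = 0.05653
At α=0.1: p < α → reject H₀

reject H₀: yes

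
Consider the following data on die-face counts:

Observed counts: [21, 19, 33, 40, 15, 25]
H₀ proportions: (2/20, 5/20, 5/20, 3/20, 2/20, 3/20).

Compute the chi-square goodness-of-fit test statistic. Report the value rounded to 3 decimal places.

n = 153; E_i = n·p_i = [15.30, 38.25, 38.25, 22.95, 15.30, 22.95]
χ² = (21−15.30)²/15.30 + (19−38.25)²/38.25 + (33−38.25)²/38.25 + (40−22.95)²/22.95 + (15−15.30)²/15.30 + (25−22.95)²/22.95 = 25.3878
df = 5

test statistic = 25.388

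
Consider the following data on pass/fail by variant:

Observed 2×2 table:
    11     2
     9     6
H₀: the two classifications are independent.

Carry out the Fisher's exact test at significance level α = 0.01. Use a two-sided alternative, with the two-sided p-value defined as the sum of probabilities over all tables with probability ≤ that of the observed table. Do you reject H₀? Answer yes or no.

Margins: r₁=13, r₂=15, c₁=20, c₂=8, n=28
p_obs = C(13,11)·C(15,9)/C(28,20); sum pmf over tables with pmf ≤ p_obs
p-value (two-sided) = 0.22126
At α=0.01: p ≥ α → fail to reject H₀

reject H₀: no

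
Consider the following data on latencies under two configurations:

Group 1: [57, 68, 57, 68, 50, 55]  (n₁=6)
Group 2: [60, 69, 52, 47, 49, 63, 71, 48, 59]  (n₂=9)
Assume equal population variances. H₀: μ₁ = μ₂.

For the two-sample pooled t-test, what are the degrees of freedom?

degrees of freedom = 13

df = n₁ + n₂ − 2 = 6 + 9 − 2 = 13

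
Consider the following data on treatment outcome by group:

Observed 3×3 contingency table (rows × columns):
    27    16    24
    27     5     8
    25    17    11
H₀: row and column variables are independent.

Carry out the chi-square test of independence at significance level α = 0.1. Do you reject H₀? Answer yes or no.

Row totals [67, 40, 53], col totals [79, 38, 43], n=160
χ² = (27−33.08)²/33.08 + (16−15.91)²/15.91 + (24−18.01)²/18.01 + (27−19.75)²/19.75 + (5−9.50)²/9.50 + (8−10.75)²/10.75 + (25−26.17)²/26.17 + (17−12.59)²/12.59 + (11−14.24)²/14.24 = 10.9477
df = 4
p-value (upper-tail) = 0.02716
At α=0.1: p < α → reject H₀

reject H₀: yes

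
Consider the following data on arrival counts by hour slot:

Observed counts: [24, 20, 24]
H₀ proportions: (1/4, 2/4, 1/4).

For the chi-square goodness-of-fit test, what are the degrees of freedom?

degrees of freedom = 2

df = k − 1 = 3 − 1 = 2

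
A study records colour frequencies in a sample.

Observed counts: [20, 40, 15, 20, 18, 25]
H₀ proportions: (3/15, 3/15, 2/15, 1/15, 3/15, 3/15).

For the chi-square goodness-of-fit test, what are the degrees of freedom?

df = k − 1 = 6 − 1 = 5

degrees of freedom = 5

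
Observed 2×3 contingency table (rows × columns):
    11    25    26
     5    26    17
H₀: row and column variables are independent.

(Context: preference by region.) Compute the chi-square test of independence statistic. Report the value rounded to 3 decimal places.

test statistic = 2.411

Row totals [62, 48], col totals [16, 51, 43], n=110
χ² = (11−9.02)²/9.02 + (25−28.75)²/28.75 + (26−24.24)²/24.24 + (5−6.98)²/6.98 + (26−22.25)²/22.25 + (17−18.76)²/18.76 = 2.4106
df = 2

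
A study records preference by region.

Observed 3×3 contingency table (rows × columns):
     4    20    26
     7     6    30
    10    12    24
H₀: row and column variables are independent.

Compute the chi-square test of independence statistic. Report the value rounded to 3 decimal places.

Row totals [50, 43, 46], col totals [21, 38, 80], n=139
χ² = (4−7.55)²/7.55 + (20−13.67)²/13.67 + (26−28.78)²/28.78 + (7−6.50)²/6.50 + (6−11.76)²/11.76 + (30−24.75)²/24.75 + (10−6.95)²/6.95 + (12−12.58)²/12.58 + (24−26.47)²/26.47 = 10.4401
df = 4

test statistic = 10.440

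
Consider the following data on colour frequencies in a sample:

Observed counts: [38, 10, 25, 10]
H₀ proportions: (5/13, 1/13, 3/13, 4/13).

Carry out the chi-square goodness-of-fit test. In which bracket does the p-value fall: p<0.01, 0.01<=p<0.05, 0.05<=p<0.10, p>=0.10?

p-value bracket: p<0.01

n = 83; E_i = n·p_i = [31.92, 6.38, 19.15, 25.54]
χ² = (38−31.92)²/31.92 + (10−6.38)²/6.38 + (25−19.15)²/19.15 + (10−25.54)²/25.54 = 14.4426
df = 3
p-value (upper-tail) = 0.00236
→ bracket: p<0.01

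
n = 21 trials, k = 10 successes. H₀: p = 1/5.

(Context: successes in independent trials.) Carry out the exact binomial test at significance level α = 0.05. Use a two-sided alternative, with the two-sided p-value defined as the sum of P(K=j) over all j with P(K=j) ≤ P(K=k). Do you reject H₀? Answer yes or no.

reject H₀: yes

Exact binomial: n=21, k=10, p₀=1/5=0.2000
P(X=j) = C(n,j)·p₀^j·(1−p₀)^(n−j); p = Σ P(X=j) over j with P(X=j) ≤ P(X=10)
p-value (two-sided) = 0.00407
At α=0.05: p < α → reject H₀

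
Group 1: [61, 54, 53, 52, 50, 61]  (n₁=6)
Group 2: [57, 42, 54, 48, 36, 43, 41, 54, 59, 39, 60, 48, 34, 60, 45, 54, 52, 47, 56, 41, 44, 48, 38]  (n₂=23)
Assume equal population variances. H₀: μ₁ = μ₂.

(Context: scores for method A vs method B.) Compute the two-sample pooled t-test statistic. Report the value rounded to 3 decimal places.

x̄₁=55.167, s₁=4.708, n₁=6
x̄₂=47.826, s₂=7.930, n₂=23
s_p² = [5·4.708² + 22·7.930²]/27 = 55.3384
SE = √(s_p²·(1/6+1/23)) = 3.4101
t = (55.167−47.826)/3.4101 = 2.1526
df = 27

test statistic = 2.153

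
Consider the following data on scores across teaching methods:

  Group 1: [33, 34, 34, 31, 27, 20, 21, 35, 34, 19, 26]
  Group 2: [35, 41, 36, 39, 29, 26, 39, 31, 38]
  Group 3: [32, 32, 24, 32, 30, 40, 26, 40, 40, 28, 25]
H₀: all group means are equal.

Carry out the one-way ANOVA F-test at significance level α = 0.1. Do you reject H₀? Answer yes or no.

Group means [28.55, 34.89, 31.73], grand mean 31.516
SSB = Σnᵢ(x̄ᵢ−x̄)² = 199.944; SSW = ΣΣ(x−x̄ᵢ)² = 957.798
MSB = 199.944/2 = 99.9720; MSW = 957.798/28 = 34.2071
F = MSB/MSW = 2.9226
df = (2, 28)
p-value (upper-tail) = 0.07035
At α=0.1: p < α → reject H₀

reject H₀: yes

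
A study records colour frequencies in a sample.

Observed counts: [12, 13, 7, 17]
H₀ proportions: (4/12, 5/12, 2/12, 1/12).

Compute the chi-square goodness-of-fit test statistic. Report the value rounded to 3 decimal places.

n = 49; E_i = n·p_i = [16.33, 20.42, 8.17, 4.08]
χ² = (12−16.33)²/16.33 + (13−20.42)²/20.42 + (7−8.17)²/8.17 + (17−4.08)²/4.08 = 44.8694
df = 3

test statistic = 44.869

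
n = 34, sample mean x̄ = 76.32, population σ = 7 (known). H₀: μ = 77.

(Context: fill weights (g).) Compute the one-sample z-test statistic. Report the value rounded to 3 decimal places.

test statistic = -0.566

SE = σ/√n = 7/√34 = 1.2005
z = (x̄−μ₀)/SE = (76.32−77)/1.2005 = -0.5664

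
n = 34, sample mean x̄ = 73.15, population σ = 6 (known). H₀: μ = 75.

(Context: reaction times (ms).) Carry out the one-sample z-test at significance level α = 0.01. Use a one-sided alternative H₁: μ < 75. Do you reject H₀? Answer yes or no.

reject H₀: no

SE = σ/√n = 6/√34 = 1.0290
z = (x̄−μ₀)/SE = (73.15−75)/1.0290 = -1.7979
p-value (one-sided, H₁ less) = 0.03610
At α=0.01: p ≥ α → fail to reject H₀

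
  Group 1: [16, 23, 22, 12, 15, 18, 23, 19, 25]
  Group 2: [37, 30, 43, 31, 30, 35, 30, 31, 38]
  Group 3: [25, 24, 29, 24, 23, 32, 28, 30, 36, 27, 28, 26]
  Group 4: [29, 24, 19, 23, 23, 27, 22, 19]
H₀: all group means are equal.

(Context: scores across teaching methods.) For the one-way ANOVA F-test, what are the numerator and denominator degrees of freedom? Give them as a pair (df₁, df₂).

k = 4 groups, N = 38 total
df = (k−1, N−k) = (4−1, 38−4) = (3, 34)

degrees of freedom = [3, 34]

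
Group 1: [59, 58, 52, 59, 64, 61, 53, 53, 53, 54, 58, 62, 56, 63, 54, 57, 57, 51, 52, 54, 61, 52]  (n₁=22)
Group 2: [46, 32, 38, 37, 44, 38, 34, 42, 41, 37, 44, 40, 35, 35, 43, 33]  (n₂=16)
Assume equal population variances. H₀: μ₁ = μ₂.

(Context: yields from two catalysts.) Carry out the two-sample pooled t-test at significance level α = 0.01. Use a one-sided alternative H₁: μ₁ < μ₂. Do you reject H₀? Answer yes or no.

reject H₀: no

x̄₁=56.500, s₁=3.985, n₁=22
x̄₂=38.688, s₂=4.316, n₂=16
s_p² = [21·3.985² + 15·4.316²]/36 = 17.0260
SE = √(s_p²·(1/22+1/16)) = 1.3557
t = (56.500−38.688)/1.3557 = 13.1386
df = 36
p-value (one-sided, H₁ less) = 1.00000
At α=0.01: p ≥ α → fail to reject H₀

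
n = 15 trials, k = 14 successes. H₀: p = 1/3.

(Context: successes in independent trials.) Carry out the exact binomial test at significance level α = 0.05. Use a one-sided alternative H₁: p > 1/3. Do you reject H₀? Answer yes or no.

reject H₀: yes

Exact binomial: n=15, k=14, p₀=1/3=0.3333
P(X≥14) from Σ C(n,i)·p₀^i·(1−p₀)^(n−i)
p-value (one-sided, H₁ greater) = 0.00000
At α=0.05: p < α → reject H₀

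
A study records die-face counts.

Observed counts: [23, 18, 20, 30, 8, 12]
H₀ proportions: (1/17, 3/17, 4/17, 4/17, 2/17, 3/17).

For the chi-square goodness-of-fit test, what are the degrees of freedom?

degrees of freedom = 5

df = k − 1 = 6 − 1 = 5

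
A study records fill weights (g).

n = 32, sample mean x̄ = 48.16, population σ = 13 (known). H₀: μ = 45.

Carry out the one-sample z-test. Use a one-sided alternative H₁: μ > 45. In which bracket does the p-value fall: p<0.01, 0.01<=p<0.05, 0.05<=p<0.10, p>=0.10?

p-value bracket: 0.05<=p<0.10

SE = σ/√n = 13/√32 = 2.2981
z = (x̄−μ₀)/SE = (48.16−45)/2.2981 = 1.3751
p-value (one-sided, H₁ greater) = 0.08456
→ bracket: 0.05<=p<0.10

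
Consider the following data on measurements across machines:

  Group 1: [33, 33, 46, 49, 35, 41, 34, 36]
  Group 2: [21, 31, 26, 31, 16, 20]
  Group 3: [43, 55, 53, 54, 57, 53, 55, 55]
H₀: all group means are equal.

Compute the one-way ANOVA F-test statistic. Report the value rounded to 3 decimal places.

Group means [38.38, 24.17, 53.12], grand mean 39.864
SSB = Σnᵢ(x̄ᵢ−x̄)² = 2903.008; SSW = ΣΣ(x−x̄ᵢ)² = 591.583
MSB = 2903.008/2 = 1451.5038; MSW = 591.583/19 = 31.1360
F = MSB/MSW = 46.6182
df = (2, 19)

test statistic = 46.618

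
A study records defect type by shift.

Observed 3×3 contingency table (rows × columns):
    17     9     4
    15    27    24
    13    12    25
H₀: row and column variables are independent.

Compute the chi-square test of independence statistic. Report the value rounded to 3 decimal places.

test statistic = 17.795

Row totals [30, 66, 50], col totals [45, 48, 53], n=146
χ² = (17−9.25)²/9.25 + (9−9.86)²/9.86 + (4−10.89)²/10.89 + (15−20.34)²/20.34 + (27−21.70)²/21.70 + (24−23.96)²/23.96 + (13−15.41)²/15.41 + (12−16.44)²/16.44 + (25−18.15)²/18.15 = 17.7950
df = 4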